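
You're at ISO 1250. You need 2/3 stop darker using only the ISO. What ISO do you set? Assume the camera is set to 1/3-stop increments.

ISO 800

ISO: 1250 → 1000 → 800 — 2/3 stop lower (darker).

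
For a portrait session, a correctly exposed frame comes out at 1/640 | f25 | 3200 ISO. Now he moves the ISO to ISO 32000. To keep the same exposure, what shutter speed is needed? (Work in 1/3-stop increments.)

1/6400s

ISO: 3200 → 4000 → 5000 → 6400 → 8000 → 10000 → 12800 → 16000 → 20000 → 25600 → 32000 — 3 1/3 stops raised (brighter).
Need 3 1/3 stops darker from the shutter speed: 1/640 → 1/800 → 1/1000 → 1/1250 → 1/1600 → 1/2000 → 1/2500 → 1/3200 → 1/4000 → 1/5000 → 1/6400.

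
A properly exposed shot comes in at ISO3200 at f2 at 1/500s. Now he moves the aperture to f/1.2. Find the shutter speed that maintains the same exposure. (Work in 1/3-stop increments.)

Aperture: f/2 → f/1.8 → f/1.6 → f/1.4 → f/1.2 — 1 1/3 stops wider (brighter).
Need 1 1/3 stops darker from the shutter speed: 1/500 → 1/640 → 1/800 → 1/1000 → 1/1250.

1/1250s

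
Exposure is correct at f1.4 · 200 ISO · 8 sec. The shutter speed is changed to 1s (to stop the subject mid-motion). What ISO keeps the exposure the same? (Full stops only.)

Shutter speed: 8 → 4 → 2 → 1 — 3 stops shorter (darker).
Need 3 stops brighter from the ISO: 200 → 400 → 800 → 1600.

ISO 1600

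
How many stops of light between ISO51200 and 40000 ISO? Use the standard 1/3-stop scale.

51200 → 40000 — count the steps: 1 third-stops = 1/3 stop.

1/3 stop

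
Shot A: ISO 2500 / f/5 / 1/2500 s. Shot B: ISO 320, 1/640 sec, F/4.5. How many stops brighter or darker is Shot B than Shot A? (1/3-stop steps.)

Aperture: f/5 → f/4.5 — 1/3 stop opened up (brighter).
Shutter speed: 1/2500 → 1/2000 → 1/1600 → 1/1250 → 1/1000 → 1/800 → 1/640 — 2 stops slower (brighter).
ISO: 2500 → 2000 → 1600 → 1250 → 1000 → 800 → 640 → 500 → 400 → 320 — 3 stops dropped (darker).
Net: +1/3 +2 −3 = −2/3 stops.

2/3 stop darker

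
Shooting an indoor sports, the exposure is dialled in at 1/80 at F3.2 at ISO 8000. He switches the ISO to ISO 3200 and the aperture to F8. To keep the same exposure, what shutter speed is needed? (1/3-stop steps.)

1/5s

ISO: 8000 → 6400 → 5000 → 4000 → 3200 — 1 1/3 stops lower (darker).
Aperture: f/3.2 → f/3.5 → f/4 → f/4.5 → f/5 → f/5.6 → f/6.3 → f/7.1 → f/8 — 2 2/3 stops stopped down (darker).
Net change so far: 4 stops darker. Offset with the shutter speed: 1/80 → 1/60 → 1/50 → 1/40 → 1/30 → 1/25 → 1/20 → 1/15 → 1/13 → 1/10 → 1/8 → 1/6 → 1/5.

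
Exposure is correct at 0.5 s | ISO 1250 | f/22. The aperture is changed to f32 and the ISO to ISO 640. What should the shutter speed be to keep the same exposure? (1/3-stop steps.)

Aperture: f/22 → f/25 → f/29 → f/32 — 1 stop smaller aperture (darker).
ISO: 1250 → 1000 → 800 → 640 — 1 stop lower (darker).
Net change so far: 2 stops darker. Offset with the shutter speed: 0.5 → 0.6 → 0.8 → 1 → 1.3 → 1.6 → 2.

2 s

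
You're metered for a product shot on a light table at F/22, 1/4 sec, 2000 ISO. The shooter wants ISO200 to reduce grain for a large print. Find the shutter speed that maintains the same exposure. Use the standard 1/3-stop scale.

2.5 s

ISO: 2000 → 1600 → 1250 → 1000 → 800 → 640 → 500 → 400 → 320 → 250 → 200 — 3 1/3 stops lower (darker).
Need 3 1/3 stops brighter from the shutter speed: 1/4 → 0.3 → 0.4 → 0.5 → 0.6 → 0.8 → 1 → 1.3 → 1.6 → 2 → 2.5.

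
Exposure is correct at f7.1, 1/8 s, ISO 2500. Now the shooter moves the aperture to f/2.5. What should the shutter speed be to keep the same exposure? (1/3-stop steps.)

1/60s

Aperture: f/7.1 → f/6.3 → f/5.6 → f/5 → f/4.5 → f/4 → f/3.5 → f/3.2 → f/2.8 → f/2.5 — 3 stops opened up (brighter).
Need 3 stops darker from the shutter speed: 1/8 → 1/10 → 1/13 → 1/15 → 1/20 → 1/25 → 1/30 → 1/40 → 1/50 → 1/60.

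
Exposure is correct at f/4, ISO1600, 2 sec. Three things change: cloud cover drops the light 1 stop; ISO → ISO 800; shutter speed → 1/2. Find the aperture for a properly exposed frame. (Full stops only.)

Scene light: 1 stop darker.
ISO: 1600 → 800 — 1 stop lower (darker).
Shutter speed: 2 → 1 → 1/2 — 2 stops faster (darker).
Net so far: 4 stops darker. Aperture: f/4 → f/2.8 → f/2 → f/1.4 → f/1.0.

f/1.0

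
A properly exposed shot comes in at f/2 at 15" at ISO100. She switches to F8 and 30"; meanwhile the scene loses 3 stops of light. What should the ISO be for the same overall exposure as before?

Scene light: 3 stops darker.
Aperture: f/2 → f/2.8 → f/4 → f/5.6 → f/8 — 4 stops stopped down (darker).
Shutter speed: 15 → 30 — 1 stop longer (brighter).
Net so far: 6 stops darker. ISO: 100 → 200 → 400 → 800 → 1600 → 3200 → 6400.

ISO 6400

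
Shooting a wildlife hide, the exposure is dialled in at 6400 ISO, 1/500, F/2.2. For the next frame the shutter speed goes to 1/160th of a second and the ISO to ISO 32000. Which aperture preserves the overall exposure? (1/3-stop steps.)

Shutter speed: 1/500 → 1/400 → 1/320 → 1/250 → 1/200 → 1/160 — 1 2/3 stops longer (brighter).
ISO: 6400 → 8000 → 10000 → 12800 → 16000 → 20000 → 25600 → 32000 — 2 1/3 stops raised (brighter).
Net change so far: 4 stops brighter. Offset with the aperture: f/2.2 → f/2.5 → f/2.8 → f/3.2 → f/3.5 → f/4 → f/4.5 → f/5 → f/5.6 → f/6.3 → f/7.1 → f/8 → f/9.

f/9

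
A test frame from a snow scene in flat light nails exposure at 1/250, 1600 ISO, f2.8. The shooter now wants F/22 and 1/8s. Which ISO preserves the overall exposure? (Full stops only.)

Aperture: f/2.8 → f/4 → f/5.6 → f/8 → f/11 → f/16 → f/22 — 6 stops narrower (darker).
Shutter speed: 1/250 → 1/125 → 1/60 → 1/30 → 1/15 → 1/8 — 5 stops longer (brighter).
Net change so far: 1 stop darker. Offset with the ISO: 1600 → 3200.

ISO 3200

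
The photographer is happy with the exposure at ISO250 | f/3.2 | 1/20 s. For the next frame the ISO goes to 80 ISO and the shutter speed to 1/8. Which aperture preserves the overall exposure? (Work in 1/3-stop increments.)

ISO: 250 → 200 → 160 → 125 → 100 → 80 — 1 2/3 stops dropped (darker).
Shutter speed: 1/20 → 1/15 → 1/13 → 1/10 → 1/8 — 1 1/3 stops longer (brighter).
Net change so far: 1/3 stop darker. Offset with the aperture: f/3.2 → f/2.8.

f/2.8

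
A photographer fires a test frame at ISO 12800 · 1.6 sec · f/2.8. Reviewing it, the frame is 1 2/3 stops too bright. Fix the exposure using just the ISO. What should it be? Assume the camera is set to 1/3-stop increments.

ISO 4000

Overexposed by 1 2/3 stops → need 1 2/3 stops darker.
ISO: 12800 → 10000 → 8000 → 6400 → 5000 → 4000.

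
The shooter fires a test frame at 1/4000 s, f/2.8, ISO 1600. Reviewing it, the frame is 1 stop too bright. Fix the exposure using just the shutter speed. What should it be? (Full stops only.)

1/8000s

Overexposed by 1 stop → need 1 stop darker.
Shutter speed: 1/4000 → 1/8000.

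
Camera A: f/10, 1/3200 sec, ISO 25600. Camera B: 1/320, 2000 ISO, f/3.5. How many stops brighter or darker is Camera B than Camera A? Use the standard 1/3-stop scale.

2 2/3 stops brighter

Aperture: f/10 → f/9 → f/8 → f/7.1 → f/6.3 → f/5.6 → f/5 → f/4.5 → f/4 → f/3.5 — 3 stops larger aperture (brighter).
Shutter speed: 1/3200 → 1/2500 → 1/2000 → 1/1600 → 1/1250 → 1/1000 → 1/800 → 1/640 → 1/500 → 1/400 → 1/320 — 3 1/3 stops longer (brighter).
ISO: 25600 → 20000 → 16000 → 12800 → 10000 → 8000 → 6400 → 5000 → 4000 → 3200 → 2500 → 2000 — 3 2/3 stops lower (darker).
Net: +3 +3 1/3 −3 2/3 = +2 2/3 stops.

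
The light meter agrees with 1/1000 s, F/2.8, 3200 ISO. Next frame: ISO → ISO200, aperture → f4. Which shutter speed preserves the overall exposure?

1/30s

ISO: 3200 → 1600 → 800 → 400 → 200 — 4 stops dropped (darker).
Aperture: f/2.8 → f/4 — 1 stop stopped down (darker).
Net change so far: 5 stops darker. Offset with the shutter speed: 1/1000 → 1/500 → 1/250 → 1/125 → 1/60 → 1/30.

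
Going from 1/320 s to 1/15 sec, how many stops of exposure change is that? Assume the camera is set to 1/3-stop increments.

4 1/3 stops

1/320 → 1/250 → 1/200 → 1/160 → 1/125 → 1/100 → 1/80 → 1/60 → 1/50 → 1/40 → 1/30 → 1/25 → 1/20 → 1/15 — count the steps: 13 third-stops = 4 1/3 stops.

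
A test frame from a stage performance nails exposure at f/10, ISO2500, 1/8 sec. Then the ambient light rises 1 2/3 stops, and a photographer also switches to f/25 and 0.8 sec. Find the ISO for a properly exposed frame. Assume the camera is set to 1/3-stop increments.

ISO 800

Scene light: 1 2/3 stops brighter.
Aperture: f/10 → f/11 → f/13 → f/14 → f/16 → f/18 → f/20 → f/22 → f/25 — 2 2/3 stops stopped down (darker).
Shutter speed: 1/8 → 1/6 → 1/5 → 1/4 → 0.3 → 0.4 → 0.5 → 0.6 → 0.8 — 2 2/3 stops longer (brighter).
Net so far: 1 2/3 stops brighter. ISO: 2500 → 2000 → 1600 → 1250 → 1000 → 800.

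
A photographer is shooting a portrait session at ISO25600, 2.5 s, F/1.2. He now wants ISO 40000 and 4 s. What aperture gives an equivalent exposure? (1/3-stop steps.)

f/2

ISO: 25600 → 32000 → 40000 — 2/3 stop higher (brighter).
Shutter speed: 2.5 → 3.2 → 4 — 2/3 stop slower (brighter).
Net change so far: 1 1/3 stops brighter. Offset with the aperture: f/1.2 → f/1.4 → f/1.6 → f/1.8 → f/2.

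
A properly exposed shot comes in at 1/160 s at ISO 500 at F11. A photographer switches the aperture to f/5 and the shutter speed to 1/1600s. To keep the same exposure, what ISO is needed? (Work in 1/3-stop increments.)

ISO 1000

Aperture: f/11 → f/10 → f/9 → f/8 → f/7.1 → f/6.3 → f/5.6 → f/5 — 2 1/3 stops wider (brighter).
Shutter speed: 1/160 → 1/200 → 1/250 → 1/320 → 1/400 → 1/500 → 1/640 → 1/800 → 1/1000 → 1/1250 → 1/1600 — 3 1/3 stops faster (darker).
Net change so far: 1 stop darker. Offset with the ISO: 500 → 640 → 800 → 1000.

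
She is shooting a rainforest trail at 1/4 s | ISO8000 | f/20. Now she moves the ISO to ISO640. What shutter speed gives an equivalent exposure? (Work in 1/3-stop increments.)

3.2 s

ISO: 8000 → 6400 → 5000 → 4000 → 3200 → 2500 → 2000 → 1600 → 1250 → 1000 → 800 → 640 — 3 2/3 stops lower (darker).
Need 3 2/3 stops brighter from the shutter speed: 1/4 → 0.3 → 0.4 → 0.5 → 0.6 → 0.8 → 1 → 1.3 → 1.6 → 2 → 2.5 → 3.2.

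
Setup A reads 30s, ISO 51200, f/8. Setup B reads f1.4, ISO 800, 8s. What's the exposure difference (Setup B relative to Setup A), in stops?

3 stops darker

Aperture: f/8 → f/5.6 → f/4 → f/2.8 → f/2 → f/1.4 — 5 stops opened up (brighter).
Shutter speed: 30 → 15 → 8 — 2 stops shorter (darker).
ISO: 51200 → 25600 → 12800 → 6400 → 3200 → 1600 → 800 — 6 stops dropped (darker).
Net: +5 −2 −6 = −3 stops.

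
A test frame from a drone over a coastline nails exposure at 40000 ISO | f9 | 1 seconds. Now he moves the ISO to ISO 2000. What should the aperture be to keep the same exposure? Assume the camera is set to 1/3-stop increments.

ISO: 40000 → 32000 → 25600 → 20000 → 16000 → 12800 → 10000 → 8000 → 6400 → 5000 → 4000 → 3200 → 2500 → 2000 — 4 1/3 stops dropped (darker).
Need 4 1/3 stops brighter from the aperture: f/9 → f/8 → f/7.1 → f/6.3 → f/5.6 → f/5 → f/4.5 → f/4 → f/3.5 → f/3.2 → f/2.8 → f/2.5 → f/2.2 → f/2.

f/2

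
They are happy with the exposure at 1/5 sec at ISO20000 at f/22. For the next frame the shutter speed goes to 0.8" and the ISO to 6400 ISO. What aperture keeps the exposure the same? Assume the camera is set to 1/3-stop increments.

f/25

Shutter speed: 1/5 → 1/4 → 0.3 → 0.4 → 0.5 → 0.6 → 0.8 — 2 stops longer (brighter).
ISO: 20000 → 16000 → 12800 → 10000 → 8000 → 6400 — 1 2/3 stops dropped (darker).
Net change so far: 1/3 stop brighter. Offset with the aperture: f/22 → f/25.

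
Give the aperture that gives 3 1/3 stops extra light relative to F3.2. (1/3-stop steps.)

Aperture: f/3.2 → f/2.8 → f/2.5 → f/2.2 → f/2 → f/1.8 → f/1.6 → f/1.4 → f/1.2 → f/1.1 → f/1.0 — 3 1/3 stops opened up (brighter).

f/1.0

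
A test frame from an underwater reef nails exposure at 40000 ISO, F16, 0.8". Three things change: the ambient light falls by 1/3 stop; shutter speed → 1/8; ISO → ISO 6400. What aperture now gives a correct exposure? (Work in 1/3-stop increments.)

Scene light: 1/3 stop darker.
Shutter speed: 0.8 → 0.6 → 0.5 → 0.4 → 0.3 → 1/4 → 1/5 → 1/6 → 1/8 — 2 2/3 stops faster (darker).
ISO: 40000 → 32000 → 25600 → 20000 → 16000 → 12800 → 10000 → 8000 → 6400 — 2 2/3 stops lower (darker).
Net so far: 5 2/3 stops darker. Aperture: f/16 → f/14 → f/13 → f/11 → f/10 → f/9 → f/8 → f/7.1 → f/6.3 → f/5.6 → f/5 → f/4.5 → f/4 → f/3.5 → f/3.2 → f/2.8 → f/2.5 → f/2.2.

f/2.2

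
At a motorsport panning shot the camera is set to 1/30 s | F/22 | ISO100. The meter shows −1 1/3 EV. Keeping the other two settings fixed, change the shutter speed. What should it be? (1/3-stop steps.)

Underexposed by 1 1/3 stops → need 1 1/3 stops brighter.
Shutter speed: 1/30 → 1/25 → 1/20 → 1/15 → 1/13.

1/13s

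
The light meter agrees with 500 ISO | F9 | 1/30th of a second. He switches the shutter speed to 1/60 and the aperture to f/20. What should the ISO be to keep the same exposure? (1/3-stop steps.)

ISO 5000

Shutter speed: 1/30 → 1/40 → 1/50 → 1/60 — 1 stop faster (darker).
Aperture: f/9 → f/10 → f/11 → f/13 → f/14 → f/16 → f/18 → f/20 — 2 1/3 stops smaller aperture (darker).
Net change so far: 3 1/3 stops darker. Offset with the ISO: 500 → 640 → 800 → 1000 → 1250 → 1600 → 2000 → 2500 → 3200 → 4000 → 5000.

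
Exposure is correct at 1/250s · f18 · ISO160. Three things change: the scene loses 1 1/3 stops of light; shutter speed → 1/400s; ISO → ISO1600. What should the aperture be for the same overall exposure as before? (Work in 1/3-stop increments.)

f/29

Scene light: 1 1/3 stops darker.
Shutter speed: 1/250 → 1/320 → 1/400 — 2/3 stop faster (darker).
ISO: 160 → 200 → 250 → 320 → 400 → 500 → 640 → 800 → 1000 → 1250 → 1600 — 3 1/3 stops higher (brighter).
Net so far: 1 1/3 stops brighter. Aperture: f/18 → f/20 → f/22 → f/25 → f/29.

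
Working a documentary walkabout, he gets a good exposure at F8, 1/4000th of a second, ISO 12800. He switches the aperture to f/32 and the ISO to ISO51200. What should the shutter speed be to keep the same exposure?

Aperture: f/8 → f/11 → f/16 → f/22 → f/32 — 4 stops narrower (darker).
ISO: 12800 → 25600 → 51200 — 2 stops higher (brighter).
Net change so far: 2 stops darker. Offset with the shutter speed: 1/4000 → 1/2000 → 1/1000.

1/1000s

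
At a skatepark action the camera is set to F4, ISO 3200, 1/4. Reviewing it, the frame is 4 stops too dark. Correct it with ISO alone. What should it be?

Underexposed by 4 stops → need 4 stops brighter.
ISO: 3200 → 6400 → 12800 → 25600 → 51200.

ISO 51200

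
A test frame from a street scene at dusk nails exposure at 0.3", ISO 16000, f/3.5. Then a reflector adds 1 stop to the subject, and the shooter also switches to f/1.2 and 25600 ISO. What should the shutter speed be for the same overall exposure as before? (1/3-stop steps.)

1/80s

Scene light: 1 stop brighter.
Aperture: f/3.5 → f/3.2 → f/2.8 → f/2.5 → f/2.2 → f/2 → f/1.8 → f/1.6 → f/1.4 → f/1.2 — 3 stops opened up (brighter).
ISO: 16000 → 20000 → 25600 — 2/3 stop raised (brighter).
Net so far: 4 2/3 stops brighter. Shutter speed: 0.3 → 1/4 → 1/5 → 1/6 → 1/8 → 1/10 → 1/13 → 1/15 → 1/20 → 1/25 → 1/30 → 1/40 → 1/50 → 1/60 → 1/80.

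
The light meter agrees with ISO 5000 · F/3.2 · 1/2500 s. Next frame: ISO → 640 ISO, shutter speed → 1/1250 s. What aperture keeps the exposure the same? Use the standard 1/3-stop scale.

f/1.6

ISO: 5000 → 4000 → 3200 → 2500 → 2000 → 1600 → 1250 → 1000 → 800 → 640 — 3 stops lower (darker).
Shutter speed: 1/2500 → 1/2000 → 1/1600 → 1/1250 — 1 stop longer (brighter).
Net change so far: 2 stops darker. Offset with the aperture: f/3.2 → f/2.8 → f/2.5 → f/2.2 → f/2 → f/1.8 → f/1.6.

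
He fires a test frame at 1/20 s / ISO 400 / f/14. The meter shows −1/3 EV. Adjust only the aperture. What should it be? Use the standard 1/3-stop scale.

Underexposed by 1/3 stop → need 1/3 stop brighter.
Aperture: f/14 → f/13.

f/13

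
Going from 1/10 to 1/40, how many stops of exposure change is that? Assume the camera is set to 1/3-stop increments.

1/10 → 1/13 → 1/15 → 1/20 → 1/25 → 1/30 → 1/40 — count the steps: 6 third-stops = 2 stops.

2 stops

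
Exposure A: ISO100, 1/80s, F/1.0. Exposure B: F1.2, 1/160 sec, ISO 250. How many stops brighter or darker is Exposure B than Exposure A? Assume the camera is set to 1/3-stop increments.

Aperture: f/1.0 → f/1.1 → f/1.2 — 2/3 stop narrower (darker).
Shutter speed: 1/80 → 1/100 → 1/125 → 1/160 — 1 stop faster (darker).
ISO: 100 → 125 → 160 → 200 → 250 — 1 1/3 stops raised (brighter).
Net: −2/3 −1 +1 1/3 = −1/3 stops.

1/3 stop darker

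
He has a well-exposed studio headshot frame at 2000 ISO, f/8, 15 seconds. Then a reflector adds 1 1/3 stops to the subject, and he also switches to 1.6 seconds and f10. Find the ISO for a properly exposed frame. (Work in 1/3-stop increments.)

ISO 12800

Scene light: 1 1/3 stops brighter.
Shutter speed: 15 → 13 → 10 → 8 → 6 → 5 → 4 → 3.2 → 2.5 → 2 → 1.6 — 3 1/3 stops faster (darker).
Aperture: f/8 → f/9 → f/10 — 2/3 stop smaller aperture (darker).
Net so far: 2 2/3 stops darker. ISO: 2000 → 2500 → 3200 → 4000 → 5000 → 6400 → 8000 → 10000 → 12800.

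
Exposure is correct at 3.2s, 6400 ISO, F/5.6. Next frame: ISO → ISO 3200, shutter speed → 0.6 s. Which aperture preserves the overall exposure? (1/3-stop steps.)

f/1.8

ISO: 6400 → 5000 → 4000 → 3200 — 1 stop lower (darker).
Shutter speed: 3.2 → 2.5 → 2 → 1.6 → 1.3 → 1 → 0.8 → 0.6 — 2 1/3 stops shorter (darker).
Net change so far: 3 1/3 stops darker. Offset with the aperture: f/5.6 → f/5 → f/4.5 → f/4 → f/3.5 → f/3.2 → f/2.8 → f/2.5 → f/2.2 → f/2 → f/1.8.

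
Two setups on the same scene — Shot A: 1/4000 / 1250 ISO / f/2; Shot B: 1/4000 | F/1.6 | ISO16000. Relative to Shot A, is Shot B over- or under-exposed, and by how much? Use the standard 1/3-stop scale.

4 1/3 stops brighter

Aperture: f/2 → f/1.8 → f/1.6 — 2/3 stop opened up (brighter).
Shutter speed: unchanged.
ISO: 1250 → 1600 → 2000 → 2500 → 3200 → 4000 → 5000 → 6400 → 8000 → 10000 → 12800 → 16000 — 3 2/3 stops higher (brighter).
Net: +2/3 +3 2/3 = +4 1/3 stops.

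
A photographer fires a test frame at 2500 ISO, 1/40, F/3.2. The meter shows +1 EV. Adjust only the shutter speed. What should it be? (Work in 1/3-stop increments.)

Overexposed by 1 stop → need 1 stop darker.
Shutter speed: 1/40 → 1/50 → 1/60 → 1/80.

1/80s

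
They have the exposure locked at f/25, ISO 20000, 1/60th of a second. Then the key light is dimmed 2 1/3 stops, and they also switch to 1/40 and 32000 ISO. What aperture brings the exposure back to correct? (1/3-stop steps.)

Scene light: 2 1/3 stops darker.
Shutter speed: 1/60 → 1/50 → 1/40 — 2/3 stop longer (brighter).
ISO: 20000 → 25600 → 32000 — 2/3 stop higher (brighter).
Net so far: 1 stop darker. Aperture: f/25 → f/22 → f/20 → f/18.

f/18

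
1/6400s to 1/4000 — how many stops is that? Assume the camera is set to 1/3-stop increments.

1/6400 → 1/5000 → 1/4000 — count the steps: 2 third-stops = 2/3 stop.

2/3 stop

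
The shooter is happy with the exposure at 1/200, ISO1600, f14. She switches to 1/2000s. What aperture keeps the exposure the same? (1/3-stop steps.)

Shutter speed: 1/200 → 1/250 → 1/320 → 1/400 → 1/500 → 1/640 → 1/800 → 1/1000 → 1/1250 → 1/1600 → 1/2000 — 3 1/3 stops faster (darker).
Need 3 1/3 stops brighter from the aperture: f/14 → f/13 → f/11 → f/10 → f/9 → f/8 → f/7.1 → f/6.3 → f/5.6 → f/5 → f/4.5.

f/4.5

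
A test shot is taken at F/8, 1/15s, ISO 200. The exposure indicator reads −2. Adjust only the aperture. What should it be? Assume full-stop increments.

Underexposed by 2 stops → need 2 stops brighter.
Aperture: f/8 → f/5.6 → f/4.

f/4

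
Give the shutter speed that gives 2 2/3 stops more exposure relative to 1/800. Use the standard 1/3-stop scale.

Shutter speed: 1/800 → 1/640 → 1/500 → 1/400 → 1/320 → 1/250 → 1/200 → 1/160 → 1/125 — 2 2/3 stops longer (brighter).

1/125s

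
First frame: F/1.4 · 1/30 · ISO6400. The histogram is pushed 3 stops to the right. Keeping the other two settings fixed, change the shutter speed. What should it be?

Overexposed by 3 stops → need 3 stops darker.
Shutter speed: 1/30 → 1/60 → 1/125 → 1/250.

1/250s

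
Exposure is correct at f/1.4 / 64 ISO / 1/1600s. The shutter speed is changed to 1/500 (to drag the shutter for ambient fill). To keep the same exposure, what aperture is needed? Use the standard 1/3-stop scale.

Shutter speed: 1/1600 → 1/1250 → 1/1000 → 1/800 → 1/640 → 1/500 — 1 2/3 stops slower (brighter).
Need 1 2/3 stops darker from the aperture: f/1.4 → f/1.6 → f/1.8 → f/2 → f/2.2 → f/2.5.

f/2.5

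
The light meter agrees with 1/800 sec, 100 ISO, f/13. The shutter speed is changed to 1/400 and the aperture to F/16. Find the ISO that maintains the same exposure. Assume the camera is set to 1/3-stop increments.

Shutter speed: 1/800 → 1/640 → 1/500 → 1/400 — 1 stop slower (brighter).
Aperture: f/13 → f/14 → f/16 — 2/3 stop smaller aperture (darker).
Net change so far: 1/3 stop brighter. Offset with the ISO: 100 → 80.

ISO 80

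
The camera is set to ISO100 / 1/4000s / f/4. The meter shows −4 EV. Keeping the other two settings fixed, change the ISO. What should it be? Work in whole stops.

ISO 1600

Underexposed by 4 stops → need 4 stops brighter.
ISO: 100 → 200 → 400 → 800 → 1600.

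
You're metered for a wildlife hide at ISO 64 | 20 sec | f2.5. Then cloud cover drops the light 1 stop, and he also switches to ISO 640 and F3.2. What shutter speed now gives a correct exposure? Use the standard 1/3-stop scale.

6 s

Scene light: 1 stop darker.
ISO: 64 → 80 → 100 → 125 → 160 → 200 → 250 → 320 → 400 → 500 → 640 — 3 1/3 stops raised (brighter).
Aperture: f/2.5 → f/2.8 → f/3.2 — 2/3 stop stopped down (darker).
Net so far: 1 2/3 stops brighter. Shutter speed: 20 → 15 → 13 → 10 → 8 → 6.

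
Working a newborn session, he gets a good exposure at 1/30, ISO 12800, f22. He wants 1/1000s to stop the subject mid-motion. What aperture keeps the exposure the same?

Shutter speed: 1/30 → 1/60 → 1/125 → 1/250 → 1/500 → 1/1000 — 5 stops faster (darker).
Need 5 stops brighter from the aperture: f/22 → f/16 → f/11 → f/8 → f/5.6 → f/4.

f/4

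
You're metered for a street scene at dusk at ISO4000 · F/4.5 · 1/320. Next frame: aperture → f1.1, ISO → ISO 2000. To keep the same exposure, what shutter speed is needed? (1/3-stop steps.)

Aperture: f/4.5 → f/4 → f/3.5 → f/3.2 → f/2.8 → f/2.5 → f/2.2 → f/2 → f/1.8 → f/1.6 → f/1.4 → f/1.2 → f/1.1 — 4 stops opened up (brighter).
ISO: 4000 → 3200 → 2500 → 2000 — 1 stop lower (darker).
Net change so far: 3 stops brighter. Offset with the shutter speed: 1/320 → 1/400 → 1/500 → 1/640 → 1/800 → 1/1000 → 1/1250 → 1/1600 → 1/2000 → 1/2500.

1/2500s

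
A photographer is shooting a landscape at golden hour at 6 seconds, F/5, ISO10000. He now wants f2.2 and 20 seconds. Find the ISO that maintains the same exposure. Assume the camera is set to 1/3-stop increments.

ISO 640

Aperture: f/5 → f/4.5 → f/4 → f/3.5 → f/3.2 → f/2.8 → f/2.5 → f/2.2 — 2 1/3 stops wider (brighter).
Shutter speed: 6 → 8 → 10 → 13 → 15 → 20 — 1 2/3 stops slower (brighter).
Net change so far: 4 stops brighter. Offset with the ISO: 10000 → 8000 → 6400 → 5000 → 4000 → 3200 → 2500 → 2000 → 1600 → 1250 → 1000 → 800 → 640.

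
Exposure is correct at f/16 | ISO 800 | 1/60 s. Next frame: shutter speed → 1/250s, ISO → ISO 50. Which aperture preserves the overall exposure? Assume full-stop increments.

Shutter speed: 1/60 → 1/125 → 1/250 — 2 stops faster (darker).
ISO: 800 → 400 → 200 → 100 → 50 — 4 stops dropped (darker).
Net change so far: 6 stops darker. Offset with the aperture: f/16 → f/11 → f/8 → f/5.6 → f/4 → f/2.8 → f/2.

f/2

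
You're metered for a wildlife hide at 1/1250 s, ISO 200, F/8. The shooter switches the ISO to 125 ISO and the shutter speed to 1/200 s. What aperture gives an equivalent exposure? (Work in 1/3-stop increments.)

f/16

ISO: 200 → 160 → 125 — 2/3 stop dropped (darker).
Shutter speed: 1/1250 → 1/1000 → 1/800 → 1/640 → 1/500 → 1/400 → 1/320 → 1/250 → 1/200 — 2 2/3 stops slower (brighter).
Net change so far: 2 stops brighter. Offset with the aperture: f/8 → f/9 → f/10 → f/11 → f/13 → f/14 → f/16.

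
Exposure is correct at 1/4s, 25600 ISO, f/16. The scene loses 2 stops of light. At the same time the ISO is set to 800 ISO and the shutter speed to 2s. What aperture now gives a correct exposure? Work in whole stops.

Scene light: 2 stops darker.
ISO: 25600 → 12800 → 6400 → 3200 → 1600 → 800 — 5 stops lower (darker).
Shutter speed: 1/4 → 1/2 → 1 → 2 — 3 stops longer (brighter).
Net so far: 4 stops darker. Aperture: f/16 → f/11 → f/8 → f/5.6 → f/4.

f/4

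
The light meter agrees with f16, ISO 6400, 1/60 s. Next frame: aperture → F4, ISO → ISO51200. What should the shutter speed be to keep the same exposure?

1/8000s

Aperture: f/16 → f/11 → f/8 → f/5.6 → f/4 — 4 stops opened up (brighter).
ISO: 6400 → 12800 → 25600 → 51200 — 3 stops higher (brighter).
Net change so far: 7 stops brighter. Offset with the shutter speed: 1/60 → 1/125 → 1/250 → 1/500 → 1/1000 → 1/2000 → 1/4000 → 1/8000.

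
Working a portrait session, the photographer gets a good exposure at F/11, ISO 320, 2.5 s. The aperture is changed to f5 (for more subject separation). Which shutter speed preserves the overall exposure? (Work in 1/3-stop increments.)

Aperture: f/11 → f/10 → f/9 → f/8 → f/7.1 → f/6.3 → f/5.6 → f/5 — 2 1/3 stops larger aperture (brighter).
Need 2 1/3 stops darker from the shutter speed: 2.5 → 2 → 1.6 → 1.3 → 1 → 0.8 → 0.6 → 0.5.

0.5 s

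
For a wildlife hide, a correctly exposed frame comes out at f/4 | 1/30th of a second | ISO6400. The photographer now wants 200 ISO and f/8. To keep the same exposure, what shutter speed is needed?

ISO: 6400 → 3200 → 1600 → 800 → 400 → 200 — 5 stops dropped (darker).
Aperture: f/4 → f/5.6 → f/8 — 2 stops smaller aperture (darker).
Net change so far: 7 stops darker. Offset with the shutter speed: 1/30 → 1/15 → 1/8 → 1/4 → 1/2 → 1 → 2 → 4.

4 s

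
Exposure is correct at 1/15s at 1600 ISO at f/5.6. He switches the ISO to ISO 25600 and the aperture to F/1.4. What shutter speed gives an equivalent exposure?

ISO: 1600 → 3200 → 6400 → 12800 → 25600 — 4 stops raised (brighter).
Aperture: f/5.6 → f/4 → f/2.8 → f/2 → f/1.4 — 4 stops larger aperture (brighter).
Net change so far: 8 stops brighter. Offset with the shutter speed: 1/15 → 1/30 → 1/60 → 1/125 → 1/250 → 1/500 → 1/1000 → 1/2000 → 1/4000.

1/4000s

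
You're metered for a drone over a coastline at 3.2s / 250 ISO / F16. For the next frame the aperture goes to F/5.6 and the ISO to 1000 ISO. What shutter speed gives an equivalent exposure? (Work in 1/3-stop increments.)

1/10s

Aperture: f/16 → f/14 → f/13 → f/11 → f/10 → f/9 → f/8 → f/7.1 → f/6.3 → f/5.6 — 3 stops wider (brighter).
ISO: 250 → 320 → 400 → 500 → 640 → 800 → 1000 — 2 stops raised (brighter).
Net change so far: 5 stops brighter. Offset with the shutter speed: 3.2 → 2.5 → 2 → 1.6 → 1.3 → 1 → 0.8 → 0.6 → 0.5 → 0.4 → 0.3 → 1/4 → 1/5 → 1/6 → 1/8 → 1/10.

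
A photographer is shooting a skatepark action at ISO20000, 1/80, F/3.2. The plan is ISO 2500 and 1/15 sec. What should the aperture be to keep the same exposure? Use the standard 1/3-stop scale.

ISO: 20000 → 16000 → 12800 → 10000 → 8000 → 6400 → 5000 → 4000 → 3200 → 2500 — 3 stops dropped (darker).
Shutter speed: 1/80 → 1/60 → 1/50 → 1/40 → 1/30 → 1/25 → 1/20 → 1/15 — 2 1/3 stops slower (brighter).
Net change so far: 2/3 stop darker. Offset with the aperture: f/3.2 → f/2.8 → f/2.5.

f/2.5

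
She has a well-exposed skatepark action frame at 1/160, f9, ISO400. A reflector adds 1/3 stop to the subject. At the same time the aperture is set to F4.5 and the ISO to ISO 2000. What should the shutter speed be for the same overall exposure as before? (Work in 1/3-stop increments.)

1/4000s

Scene light: 1/3 stop brighter.
Aperture: f/9 → f/8 → f/7.1 → f/6.3 → f/5.6 → f/5 → f/4.5 — 2 stops larger aperture (brighter).
ISO: 400 → 500 → 640 → 800 → 1000 → 1250 → 1600 → 2000 — 2 1/3 stops raised (brighter).
Net so far: 4 2/3 stops brighter. Shutter speed: 1/160 → 1/200 → 1/250 → 1/320 → 1/400 → 1/500 → 1/640 → 1/800 → 1/1000 → 1/1250 → 1/1600 → 1/2000 → 1/2500 → 1/3200 → 1/4000.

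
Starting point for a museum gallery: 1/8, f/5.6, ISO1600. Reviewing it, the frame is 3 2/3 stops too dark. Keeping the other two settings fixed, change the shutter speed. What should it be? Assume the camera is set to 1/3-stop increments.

Underexposed by 3 2/3 stops → need 3 2/3 stops brighter.
Shutter speed: 1/8 → 1/6 → 1/5 → 1/4 → 0.3 → 0.4 → 0.5 → 0.6 → 0.8 → 1 → 1.3 → 1.6.

1.6 s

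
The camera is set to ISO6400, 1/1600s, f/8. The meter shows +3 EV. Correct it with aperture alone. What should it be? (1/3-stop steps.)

Overexposed by 3 stops → need 3 stops darker.
Aperture: f/8 → f/9 → f/10 → f/11 → f/13 → f/14 → f/16 → f/18 → f/20 → f/22.

f/22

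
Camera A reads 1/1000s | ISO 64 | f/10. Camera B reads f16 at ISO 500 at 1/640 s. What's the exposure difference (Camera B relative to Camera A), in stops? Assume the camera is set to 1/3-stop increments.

Aperture: f/10 → f/11 → f/13 → f/14 → f/16 — 1 1/3 stops smaller aperture (darker).
Shutter speed: 1/1000 → 1/800 → 1/640 — 2/3 stop slower (brighter).
ISO: 64 → 80 → 100 → 125 → 160 → 200 → 250 → 320 → 400 → 500 — 3 stops higher (brighter).
Net: −1 1/3 +2/3 +3 = +2 1/3 stops.

2 1/3 stops brighter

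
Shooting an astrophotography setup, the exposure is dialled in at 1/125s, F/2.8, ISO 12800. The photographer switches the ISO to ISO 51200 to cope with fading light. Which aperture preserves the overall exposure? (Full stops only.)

f/5.6

ISO: 12800 → 25600 → 51200 — 2 stops higher (brighter).
Need 2 stops darker from the aperture: f/2.8 → f/4 → f/5.6.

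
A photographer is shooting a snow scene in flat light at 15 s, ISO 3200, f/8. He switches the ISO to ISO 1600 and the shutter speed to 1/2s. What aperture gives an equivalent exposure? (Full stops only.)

f/1.0

ISO: 3200 → 1600 — 1 stop lower (darker).
Shutter speed: 15 → 8 → 4 → 2 → 1 → 1/2 — 5 stops faster (darker).
Net change so far: 6 stops darker. Offset with the aperture: f/8 → f/5.6 → f/4 → f/2.8 → f/2 → f/1.4 → f/1.0.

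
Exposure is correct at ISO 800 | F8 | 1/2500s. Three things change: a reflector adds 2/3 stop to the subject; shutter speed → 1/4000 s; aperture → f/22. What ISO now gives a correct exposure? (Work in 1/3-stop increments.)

Scene light: 2/3 stop brighter.
Shutter speed: 1/2500 → 1/3200 → 1/4000 — 2/3 stop faster (darker).
Aperture: f/8 → f/9 → f/10 → f/11 → f/13 → f/14 → f/16 → f/18 → f/20 → f/22 — 3 stops narrower (darker).
Net so far: 3 stops darker. ISO: 800 → 1000 → 1250 → 1600 → 2000 → 2500 → 3200 → 4000 → 5000 → 6400.

ISO 6400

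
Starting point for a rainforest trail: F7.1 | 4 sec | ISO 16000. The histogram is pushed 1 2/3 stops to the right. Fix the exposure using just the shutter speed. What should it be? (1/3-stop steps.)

Overexposed by 1 2/3 stops → need 1 2/3 stops darker.
Shutter speed: 4 → 3.2 → 2.5 → 2 → 1.6 → 1.3.

1.3 s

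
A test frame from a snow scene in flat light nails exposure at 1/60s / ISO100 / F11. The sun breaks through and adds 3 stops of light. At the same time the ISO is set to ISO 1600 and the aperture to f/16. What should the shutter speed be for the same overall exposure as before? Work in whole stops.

Scene light: 3 stops brighter.
ISO: 100 → 200 → 400 → 800 → 1600 — 4 stops higher (brighter).
Aperture: f/11 → f/16 — 1 stop narrower (darker).
Net so far: 6 stops brighter. Shutter speed: 1/60 → 1/125 → 1/250 → 1/500 → 1/1000 → 1/2000 → 1/4000.

1/4000s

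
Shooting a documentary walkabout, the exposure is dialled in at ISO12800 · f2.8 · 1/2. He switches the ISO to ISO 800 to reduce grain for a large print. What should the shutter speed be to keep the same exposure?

8 s

ISO: 12800 → 6400 → 3200 → 1600 → 800 — 4 stops lower (darker).
Need 4 stops brighter from the shutter speed: 1/2 → 1 → 2 → 4 → 8.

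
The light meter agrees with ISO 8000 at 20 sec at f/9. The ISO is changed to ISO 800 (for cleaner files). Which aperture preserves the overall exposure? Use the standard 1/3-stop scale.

f/2.8

ISO: 8000 → 6400 → 5000 → 4000 → 3200 → 2500 → 2000 → 1600 → 1250 → 1000 → 800 — 3 1/3 stops dropped (darker).
Need 3 1/3 stops brighter from the aperture: f/9 → f/8 → f/7.1 → f/6.3 → f/5.6 → f/5 → f/4.5 → f/4 → f/3.5 → f/3.2 → f/2.8.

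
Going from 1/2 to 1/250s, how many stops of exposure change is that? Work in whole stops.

7 stops

1/2 → 1/4 → 1/8 → 1/15 → 1/30 → 1/60 → 1/125 → 1/250 — count the steps: 7 stops.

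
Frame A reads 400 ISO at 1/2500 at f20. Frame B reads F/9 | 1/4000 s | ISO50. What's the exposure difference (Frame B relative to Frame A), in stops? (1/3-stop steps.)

Aperture: f/20 → f/18 → f/16 → f/14 → f/13 → f/11 → f/10 → f/9 — 2 1/3 stops opened up (brighter).
Shutter speed: 1/2500 → 1/3200 → 1/4000 — 2/3 stop shorter (darker).
ISO: 400 → 320 → 250 → 200 → 160 → 125 → 100 → 80 → 64 → 50 — 3 stops dropped (darker).
Net: +2 1/3 −2/3 −3 = −1 1/3 stops.

1 1/3 stops darker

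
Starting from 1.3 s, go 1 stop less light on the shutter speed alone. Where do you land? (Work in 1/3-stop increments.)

Shutter speed: 1.3 → 1 → 0.8 → 0.6 — 1 stop shorter (darker).

0.6 s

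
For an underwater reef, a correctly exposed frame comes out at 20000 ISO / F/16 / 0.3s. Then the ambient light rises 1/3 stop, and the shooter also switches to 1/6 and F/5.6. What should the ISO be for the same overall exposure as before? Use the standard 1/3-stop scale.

ISO 4000

Scene light: 1/3 stop brighter.
Shutter speed: 0.3 → 1/4 → 1/5 → 1/6 — 1 stop shorter (darker).
Aperture: f/16 → f/14 → f/13 → f/11 → f/10 → f/9 → f/8 → f/7.1 → f/6.3 → f/5.6 — 3 stops wider (brighter).
Net so far: 2 1/3 stops brighter. ISO: 20000 → 16000 → 12800 → 10000 → 8000 → 6400 → 5000 → 4000.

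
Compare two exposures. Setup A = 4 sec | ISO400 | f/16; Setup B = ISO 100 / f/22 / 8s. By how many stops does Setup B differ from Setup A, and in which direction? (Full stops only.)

Aperture: f/16 → f/22 — 1 stop stopped down (darker).
Shutter speed: 4 → 8 — 1 stop slower (brighter).
ISO: 400 → 200 → 100 — 2 stops lower (darker).
Net: −1 +1 −2 = −2 stops.

2 stops darker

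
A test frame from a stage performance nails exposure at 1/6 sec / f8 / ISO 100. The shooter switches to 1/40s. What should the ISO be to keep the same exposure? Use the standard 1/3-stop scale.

ISO 640

Shutter speed: 1/6 → 1/8 → 1/10 → 1/13 → 1/15 → 1/20 → 1/25 → 1/30 → 1/40 — 2 2/3 stops shorter (darker).
Need 2 2/3 stops brighter from the ISO: 100 → 125 → 160 → 200 → 250 → 320 → 400 → 500 → 640.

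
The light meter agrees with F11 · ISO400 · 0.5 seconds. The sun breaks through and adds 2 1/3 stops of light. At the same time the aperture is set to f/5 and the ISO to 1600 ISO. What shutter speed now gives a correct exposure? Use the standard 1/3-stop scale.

1/200s

Scene light: 2 1/3 stops brighter.
Aperture: f/11 → f/10 → f/9 → f/8 → f/7.1 → f/6.3 → f/5.6 → f/5 — 2 1/3 stops wider (brighter).
ISO: 400 → 500 → 640 → 800 → 1000 → 1250 → 1600 — 2 stops higher (brighter).
Net so far: 6 2/3 stops brighter. Shutter speed: 0.5 → 0.4 → 0.3 → 1/4 → 1/5 → 1/6 → 1/8 → 1/10 → 1/13 → 1/15 → 1/20 → 1/25 → 1/30 → 1/40 → 1/50 → 1/60 → 1/80 → 1/100 → 1/125 → 1/160 → 1/200.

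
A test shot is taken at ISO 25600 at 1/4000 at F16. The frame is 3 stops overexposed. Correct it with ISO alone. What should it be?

Overexposed by 3 stops → need 3 stops darker.
ISO: 25600 → 12800 → 6400 → 3200.

ISO 3200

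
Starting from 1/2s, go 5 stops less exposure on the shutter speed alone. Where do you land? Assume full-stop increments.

1/60s

Shutter speed: 1/2 → 1/4 → 1/8 → 1/15 → 1/30 → 1/60 — 5 stops faster (darker).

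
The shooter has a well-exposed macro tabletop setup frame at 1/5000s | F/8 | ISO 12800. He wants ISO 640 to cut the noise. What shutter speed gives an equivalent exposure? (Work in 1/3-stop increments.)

ISO: 12800 → 10000 → 8000 → 6400 → 5000 → 4000 → 3200 → 2500 → 2000 → 1600 → 1250 → 1000 → 800 → 640 — 4 1/3 stops dropped (darker).
Need 4 1/3 stops brighter from the shutter speed: 1/5000 → 1/4000 → 1/3200 → 1/2500 → 1/2000 → 1/1600 → 1/1250 → 1/1000 → 1/800 → 1/640 → 1/500 → 1/400 → 1/320 → 1/250.

1/250s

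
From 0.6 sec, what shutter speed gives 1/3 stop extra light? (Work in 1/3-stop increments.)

0.8 s

Shutter speed: 0.6 → 0.8 — 1/3 stop slower (brighter).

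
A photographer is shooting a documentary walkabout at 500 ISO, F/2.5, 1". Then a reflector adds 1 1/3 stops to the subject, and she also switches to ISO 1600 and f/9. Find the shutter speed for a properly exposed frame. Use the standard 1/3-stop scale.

Scene light: 1 1/3 stops brighter.
ISO: 500 → 640 → 800 → 1000 → 1250 → 1600 — 1 2/3 stops raised (brighter).
Aperture: f/2.5 → f/2.8 → f/3.2 → f/3.5 → f/4 → f/4.5 → f/5 → f/5.6 → f/6.3 → f/7.1 → f/8 → f/9 — 3 2/3 stops stopped down (darker).
Net so far: 2/3 stop darker. Shutter speed: 1 → 1.3 → 1.6.

1.6 s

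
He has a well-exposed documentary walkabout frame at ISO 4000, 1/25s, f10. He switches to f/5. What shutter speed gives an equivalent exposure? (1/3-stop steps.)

Aperture: f/10 → f/9 → f/8 → f/7.1 → f/6.3 → f/5.6 → f/5 — 2 stops larger aperture (brighter).
Need 2 stops darker from the shutter speed: 1/25 → 1/30 → 1/40 → 1/50 → 1/60 → 1/80 → 1/100.

1/100s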